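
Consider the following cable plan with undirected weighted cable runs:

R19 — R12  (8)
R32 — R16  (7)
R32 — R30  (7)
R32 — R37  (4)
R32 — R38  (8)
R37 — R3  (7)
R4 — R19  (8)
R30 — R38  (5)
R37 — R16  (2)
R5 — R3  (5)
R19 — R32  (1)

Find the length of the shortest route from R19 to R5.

17

Candidate routes:
R19 - R32 - R16 - R37 - R3 - R5: 1+7+2+7+5 = 22
R19 - R32 - R37 - R3 - R5: 1+4+7+5 = 17
Cheapest is R19 - R32 - R37 - R3 - R5 at 17.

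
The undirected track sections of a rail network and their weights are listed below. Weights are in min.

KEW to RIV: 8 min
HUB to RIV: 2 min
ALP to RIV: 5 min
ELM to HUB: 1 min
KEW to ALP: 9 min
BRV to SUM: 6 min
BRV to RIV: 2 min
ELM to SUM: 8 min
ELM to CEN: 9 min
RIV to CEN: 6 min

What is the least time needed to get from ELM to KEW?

Running Dijkstra from ELM:
ELM: 0
HUB: 1  (via ELM)
RIV: 3  (via HUB)
BRV: 5  (via RIV)
SUM: 8  (via ELM)
ALP: 8  (via RIV)
CEN: 9  (via ELM)
KEW: 11  (via RIV)
Shortest route: ELM → HUB → RIV → KEW = 11 min.

11 min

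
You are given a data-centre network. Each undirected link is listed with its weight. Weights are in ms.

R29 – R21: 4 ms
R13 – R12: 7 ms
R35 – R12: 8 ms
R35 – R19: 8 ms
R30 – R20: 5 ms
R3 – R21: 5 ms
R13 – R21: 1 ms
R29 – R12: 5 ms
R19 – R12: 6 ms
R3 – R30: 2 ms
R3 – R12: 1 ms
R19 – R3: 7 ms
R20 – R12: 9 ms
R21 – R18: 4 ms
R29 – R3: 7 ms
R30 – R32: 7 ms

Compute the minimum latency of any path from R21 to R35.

14 ms

Running Dijkstra from R21:
R21: 0
R13: 1  (via R21)
R29: 4  (via R21)
R18: 4  (via R21)
R3: 5  (via R21)
R12: 6  (via R3)
R30: 7  (via R3)
R20: 12  (via R30)
R19: 12  (via R3)
R35: 14  (via R12)
Shortest route: R21 → R3 → R12 → R35 = 14 ms.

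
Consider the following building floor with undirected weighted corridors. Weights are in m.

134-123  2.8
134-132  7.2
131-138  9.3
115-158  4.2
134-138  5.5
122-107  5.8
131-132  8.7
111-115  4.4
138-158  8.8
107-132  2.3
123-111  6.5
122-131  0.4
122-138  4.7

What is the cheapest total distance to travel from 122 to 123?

13 m

Enumerating some paths:
122–131–138–134–123: 0.4+9.3+5.5+2.8 = 18
122–107–132–134–123: 5.8+2.3+7.2+2.8 = 18.1
122–131–132–134–123: 0.4+8.7+7.2+2.8 = 19.1
122–138–134–123: 4.7+5.5+2.8 = 13
The minimum is 13 m via 122–138–134–123.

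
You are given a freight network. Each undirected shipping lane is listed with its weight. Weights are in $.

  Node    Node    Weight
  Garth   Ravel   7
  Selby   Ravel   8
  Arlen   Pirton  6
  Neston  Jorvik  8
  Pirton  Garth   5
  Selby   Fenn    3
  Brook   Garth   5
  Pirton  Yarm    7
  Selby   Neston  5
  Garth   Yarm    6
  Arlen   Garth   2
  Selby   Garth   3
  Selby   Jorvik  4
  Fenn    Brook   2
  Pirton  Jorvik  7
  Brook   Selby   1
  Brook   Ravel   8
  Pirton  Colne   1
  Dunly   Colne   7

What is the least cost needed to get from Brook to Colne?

Compare a few routes:
Brook–Selby–Jorvik–Pirton–Colne: 1+4+7+1 = 13
Brook–Garth–Pirton–Colne: 5+5+1 = 11
Brook–Selby–Garth–Pirton–Colne: 1+3+5+1 = 10
Cheapest is Brook–Selby–Garth–Pirton–Colne at $10.

$10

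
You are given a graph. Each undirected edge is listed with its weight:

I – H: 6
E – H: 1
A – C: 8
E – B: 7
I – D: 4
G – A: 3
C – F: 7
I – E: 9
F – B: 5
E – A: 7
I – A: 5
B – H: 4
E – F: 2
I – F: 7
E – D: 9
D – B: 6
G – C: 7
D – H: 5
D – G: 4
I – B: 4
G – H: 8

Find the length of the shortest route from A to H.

Compare a few routes:
A–I–H: 5+6 = 11
A–E–H: 7+1 = 8
A–G–H: 3+8 = 11
Cheapest is A–E–H at 8.

8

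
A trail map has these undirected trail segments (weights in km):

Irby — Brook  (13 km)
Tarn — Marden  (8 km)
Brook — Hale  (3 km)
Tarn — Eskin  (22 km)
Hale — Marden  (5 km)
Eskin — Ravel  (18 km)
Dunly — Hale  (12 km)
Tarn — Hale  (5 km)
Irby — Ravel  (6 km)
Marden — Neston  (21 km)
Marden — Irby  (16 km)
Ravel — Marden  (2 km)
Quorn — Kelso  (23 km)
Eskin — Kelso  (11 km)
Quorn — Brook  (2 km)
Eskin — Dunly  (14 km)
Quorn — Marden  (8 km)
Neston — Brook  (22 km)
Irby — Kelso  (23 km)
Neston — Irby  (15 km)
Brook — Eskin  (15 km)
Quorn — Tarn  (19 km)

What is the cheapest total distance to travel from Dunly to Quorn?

Running Dijkstra from Dunly:
Dunly: 0
Hale: 12  (via Dunly)
Eskin: 14  (via Dunly)
Brook: 15  (via Hale)
Quorn: 17  (via Brook)
Shortest route: Dunly → Hale → Brook → Quorn = 17 km.

17 km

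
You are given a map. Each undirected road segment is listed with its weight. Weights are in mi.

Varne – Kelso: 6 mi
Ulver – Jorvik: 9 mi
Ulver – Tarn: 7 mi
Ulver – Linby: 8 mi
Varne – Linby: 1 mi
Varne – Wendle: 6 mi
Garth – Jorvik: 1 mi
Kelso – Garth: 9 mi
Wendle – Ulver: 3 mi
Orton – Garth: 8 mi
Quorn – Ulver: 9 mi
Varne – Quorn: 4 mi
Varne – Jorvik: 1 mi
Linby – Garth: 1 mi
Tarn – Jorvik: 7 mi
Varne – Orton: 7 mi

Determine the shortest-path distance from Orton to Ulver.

Candidate routes:
Orton - Varne - Linby - Ulver: 7+1+8 = 16
Orton - Garth - Jorvik - Ulver: 8+1+9 = 18
Orton - Garth - Linby - Ulver: 8+1+8 = 17
Orton - Varne - Jorvik - Ulver: 7+1+9 = 17
The minimum is 16 mi via Orton - Varne - Linby - Ulver.

16 mi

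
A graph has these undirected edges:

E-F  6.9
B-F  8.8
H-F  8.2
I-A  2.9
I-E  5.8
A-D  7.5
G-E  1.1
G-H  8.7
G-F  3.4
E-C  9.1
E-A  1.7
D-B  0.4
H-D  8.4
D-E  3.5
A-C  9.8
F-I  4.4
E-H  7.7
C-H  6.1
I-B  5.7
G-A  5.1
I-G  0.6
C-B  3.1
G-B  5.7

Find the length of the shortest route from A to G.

2.8

Compare a few routes:
A–E–G: 1.7+1.1 = 2.8
A–I–G: 2.9+0.6 = 3.5
The minimum is 2.8 via A–E–G.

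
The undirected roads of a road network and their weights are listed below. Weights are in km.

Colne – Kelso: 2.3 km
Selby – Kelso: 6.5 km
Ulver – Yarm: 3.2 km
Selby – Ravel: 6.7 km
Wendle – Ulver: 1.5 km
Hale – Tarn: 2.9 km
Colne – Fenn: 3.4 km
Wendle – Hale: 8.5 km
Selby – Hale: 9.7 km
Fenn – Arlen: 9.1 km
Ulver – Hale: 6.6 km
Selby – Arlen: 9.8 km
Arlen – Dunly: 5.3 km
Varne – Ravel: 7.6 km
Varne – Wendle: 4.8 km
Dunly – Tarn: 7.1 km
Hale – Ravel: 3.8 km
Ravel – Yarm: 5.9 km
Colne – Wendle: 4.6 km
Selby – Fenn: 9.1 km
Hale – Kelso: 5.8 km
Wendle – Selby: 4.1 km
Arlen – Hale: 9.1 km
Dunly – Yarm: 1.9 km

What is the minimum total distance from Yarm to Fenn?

Running Dijkstra from Yarm:
Yarm: 0
Dunly: 1.9  (via Yarm)
Ulver: 3.2  (via Yarm)
Wendle: 4.7  (via Ulver)
Ravel: 5.9  (via Yarm)
Arlen: 7.2  (via Dunly)
Selby: 8.8  (via Wendle)
Tarn: 9  (via Dunly)
Colne: 9.3  (via Wendle)
Varne: 9.5  (via Wendle)
Hale: 9.7  (via Ravel)
Kelso: 11.6  (via Colne)
Fenn: 12.7  (via Colne)
Shortest route: Yarm → Ulver → Wendle → Colne → Fenn = 12.7 km.

12.7 km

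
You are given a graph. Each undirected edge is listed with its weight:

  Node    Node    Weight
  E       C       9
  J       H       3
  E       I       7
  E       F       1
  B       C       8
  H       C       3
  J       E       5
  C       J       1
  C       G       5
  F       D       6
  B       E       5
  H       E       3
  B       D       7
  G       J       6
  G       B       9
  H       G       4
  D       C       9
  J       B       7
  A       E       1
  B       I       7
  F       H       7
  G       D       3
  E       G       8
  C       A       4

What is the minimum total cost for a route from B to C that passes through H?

Best B to H: B–E–H costing 8
Shortest H→C: H–C = 3
Total via H: 8 + 3 = 11.

11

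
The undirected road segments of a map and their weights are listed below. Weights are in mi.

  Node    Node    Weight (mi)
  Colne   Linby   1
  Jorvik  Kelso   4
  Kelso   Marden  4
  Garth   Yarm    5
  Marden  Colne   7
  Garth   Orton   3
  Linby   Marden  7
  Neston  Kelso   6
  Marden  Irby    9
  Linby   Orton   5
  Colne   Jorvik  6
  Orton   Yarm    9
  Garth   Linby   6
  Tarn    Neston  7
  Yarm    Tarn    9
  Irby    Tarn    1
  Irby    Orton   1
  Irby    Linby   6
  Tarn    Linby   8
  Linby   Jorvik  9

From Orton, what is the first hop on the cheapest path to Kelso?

Irby

Candidate routes:
Orton–Irby–Tarn–Neston–Kelso: 1+1+7+6 = 15
Orton–Irby–Marden–Kelso: 1+9+4 = 14
Cheapest is Orton–Irby–Marden–Kelso at 14 mi.
So from Orton the first move is to Irby.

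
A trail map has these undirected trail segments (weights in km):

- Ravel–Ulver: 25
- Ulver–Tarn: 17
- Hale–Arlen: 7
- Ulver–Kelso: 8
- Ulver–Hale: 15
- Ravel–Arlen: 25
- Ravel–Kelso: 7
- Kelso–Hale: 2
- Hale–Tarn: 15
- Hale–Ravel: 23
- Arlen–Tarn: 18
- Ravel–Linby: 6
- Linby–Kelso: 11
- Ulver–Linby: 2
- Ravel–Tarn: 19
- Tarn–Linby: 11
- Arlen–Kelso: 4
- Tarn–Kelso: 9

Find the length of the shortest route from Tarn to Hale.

11 km

Running Dijkstra from Tarn:
Tarn: 0
Kelso: 9  (via Tarn)
Linby: 11  (via Tarn)
Hale: 11  (via Kelso)
Shortest route: Tarn–Kelso–Hale = 11 km.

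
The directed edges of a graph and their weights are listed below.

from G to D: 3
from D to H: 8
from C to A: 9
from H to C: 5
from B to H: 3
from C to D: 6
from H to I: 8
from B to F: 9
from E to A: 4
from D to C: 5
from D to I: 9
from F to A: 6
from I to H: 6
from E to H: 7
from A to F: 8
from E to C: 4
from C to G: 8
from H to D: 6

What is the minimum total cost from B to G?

Running Dijkstra from B:
B: 0
H: 3  (via B)
C: 8  (via H)
D: 9  (via H)
F: 9  (via B)
I: 11  (via H)
A: 15  (via F)
G: 16  (via C)
Shortest route: B–H–C–G = 16.

16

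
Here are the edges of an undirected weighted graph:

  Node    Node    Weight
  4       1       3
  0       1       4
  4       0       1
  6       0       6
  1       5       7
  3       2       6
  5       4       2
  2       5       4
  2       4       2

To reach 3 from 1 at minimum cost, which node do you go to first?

Enumerating some paths:
1 → 4 → 2 → 3: 3+2+6 = 11
1 → 0 → 4 → 2 → 3: 4+1+2+6 = 13
1 → 4 → 5 → 2 → 3: 3+2+4+6 = 15
The minimum is 11 via 1 → 4 → 2 → 3.
So from 1 the first move is to 4.

4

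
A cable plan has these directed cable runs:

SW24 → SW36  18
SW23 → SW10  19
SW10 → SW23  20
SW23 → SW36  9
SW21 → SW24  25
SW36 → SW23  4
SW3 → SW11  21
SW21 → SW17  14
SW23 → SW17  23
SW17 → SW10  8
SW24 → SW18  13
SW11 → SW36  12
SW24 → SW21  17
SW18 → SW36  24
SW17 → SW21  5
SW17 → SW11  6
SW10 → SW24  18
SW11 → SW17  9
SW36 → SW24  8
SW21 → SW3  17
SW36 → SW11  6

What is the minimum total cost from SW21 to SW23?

Candidate routes:
SW21 - SW17 - SW10 - SW23: 14+8+20 = 42
SW21 - SW3 - SW11 - SW36 - SW23: 17+21+12+4 = 54
SW21 - SW24 - SW36 - SW23: 25+18+4 = 47
SW21 - SW17 - SW11 - SW36 - SW23: 14+6+12+4 = 36
Cheapest is SW21 - SW17 - SW11 - SW36 - SW23 at 36.

36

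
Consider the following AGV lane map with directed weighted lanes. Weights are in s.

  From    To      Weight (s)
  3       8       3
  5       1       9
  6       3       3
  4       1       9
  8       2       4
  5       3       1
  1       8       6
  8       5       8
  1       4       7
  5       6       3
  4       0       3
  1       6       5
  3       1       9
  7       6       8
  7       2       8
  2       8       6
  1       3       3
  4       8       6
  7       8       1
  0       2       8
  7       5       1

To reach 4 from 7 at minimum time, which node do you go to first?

Candidate routes:
7 → 5 → 6 → 3 → 1 → 4: 1+3+3+9+7 = 23
7 → 5 → 1 → 4: 1+9+7 = 17
7 → 5 → 3 → 1 → 4: 1+1+9+7 = 18
Cheapest is 7 → 5 → 1 → 4 at 17 s.
So from 7 the first move is to 5.

5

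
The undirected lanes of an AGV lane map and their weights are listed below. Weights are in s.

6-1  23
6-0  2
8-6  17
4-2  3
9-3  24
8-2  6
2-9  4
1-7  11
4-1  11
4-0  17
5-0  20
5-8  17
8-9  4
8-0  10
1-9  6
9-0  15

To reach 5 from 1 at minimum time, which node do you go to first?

Candidate routes:
1 - 9 - 2 - 8 - 5: 6+4+6+17 = 33
1 - 9 - 8 - 5: 6+4+17 = 27
The minimum is 27 s via 1 - 9 - 8 - 5.
So from 1 the first move is to 9.

9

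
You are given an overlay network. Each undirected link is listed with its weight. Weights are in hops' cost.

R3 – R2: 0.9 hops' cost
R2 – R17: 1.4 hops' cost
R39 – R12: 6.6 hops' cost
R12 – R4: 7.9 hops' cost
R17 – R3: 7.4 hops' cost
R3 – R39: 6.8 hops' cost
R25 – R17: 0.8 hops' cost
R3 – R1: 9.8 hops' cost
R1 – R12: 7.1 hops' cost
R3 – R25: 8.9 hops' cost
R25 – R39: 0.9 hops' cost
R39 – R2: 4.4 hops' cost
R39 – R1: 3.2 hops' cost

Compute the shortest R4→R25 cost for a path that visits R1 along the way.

19.1 hops' cost

Best R4 to R1: R4–R12–R1 costing 15
Shortest R1→R25: R1–R39–R25 = 4.1
Total via R1: 15 + 4.1 = 19.1 hops' cost.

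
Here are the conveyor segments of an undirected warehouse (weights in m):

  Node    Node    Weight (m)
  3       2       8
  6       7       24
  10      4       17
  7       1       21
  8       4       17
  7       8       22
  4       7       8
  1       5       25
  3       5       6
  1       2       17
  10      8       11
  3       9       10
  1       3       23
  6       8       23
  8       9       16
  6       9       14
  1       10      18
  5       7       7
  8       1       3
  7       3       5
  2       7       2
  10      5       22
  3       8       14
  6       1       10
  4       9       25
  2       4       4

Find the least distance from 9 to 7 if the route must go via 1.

38 m

Best 9 to 1: 9–8–1 costing 19
Shortest 1→7: 1–2–7 = 19
Total via 1: 19 + 19 = 38 m.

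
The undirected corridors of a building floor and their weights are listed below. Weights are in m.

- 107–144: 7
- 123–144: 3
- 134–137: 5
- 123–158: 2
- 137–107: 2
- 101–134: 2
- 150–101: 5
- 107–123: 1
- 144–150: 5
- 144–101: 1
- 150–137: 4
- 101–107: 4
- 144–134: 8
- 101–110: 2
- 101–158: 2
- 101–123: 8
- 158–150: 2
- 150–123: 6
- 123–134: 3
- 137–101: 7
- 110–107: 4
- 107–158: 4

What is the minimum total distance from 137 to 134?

5 m

Shortest distances from 137:
137: 0
107: 2  (via 137)
123: 3  (via 107)
150: 4  (via 137)
158: 5  (via 123)
134: 5  (via 137)
Shortest route: 137–134 = 5 m.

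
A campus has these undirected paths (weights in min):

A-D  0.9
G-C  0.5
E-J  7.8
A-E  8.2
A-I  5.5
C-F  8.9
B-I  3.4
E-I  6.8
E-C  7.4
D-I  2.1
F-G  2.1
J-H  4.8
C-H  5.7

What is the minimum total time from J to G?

Shortest distances from J:
J: 0
H: 4.8  (via J)
E: 7.8  (via J)
C: 10.5  (via H)
G: 11  (via C)
Shortest route: J–H–C–G = 11 min.

11 min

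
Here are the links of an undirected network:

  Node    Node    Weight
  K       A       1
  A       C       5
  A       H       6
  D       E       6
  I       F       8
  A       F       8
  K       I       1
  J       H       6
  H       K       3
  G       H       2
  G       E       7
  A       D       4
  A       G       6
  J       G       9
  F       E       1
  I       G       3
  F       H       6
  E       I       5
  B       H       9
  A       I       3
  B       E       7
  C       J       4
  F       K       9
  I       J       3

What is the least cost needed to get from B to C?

18

Candidate routes:
B - H - K - A - C: 9+3+1+5 = 18
B - E - I - J - C: 7+5+3+4 = 19
B - E - I - K - A - C: 7+5+1+1+5 = 19
B - H - J - C: 9+6+4 = 19
The minimum is 18 via B - H - K - A - C.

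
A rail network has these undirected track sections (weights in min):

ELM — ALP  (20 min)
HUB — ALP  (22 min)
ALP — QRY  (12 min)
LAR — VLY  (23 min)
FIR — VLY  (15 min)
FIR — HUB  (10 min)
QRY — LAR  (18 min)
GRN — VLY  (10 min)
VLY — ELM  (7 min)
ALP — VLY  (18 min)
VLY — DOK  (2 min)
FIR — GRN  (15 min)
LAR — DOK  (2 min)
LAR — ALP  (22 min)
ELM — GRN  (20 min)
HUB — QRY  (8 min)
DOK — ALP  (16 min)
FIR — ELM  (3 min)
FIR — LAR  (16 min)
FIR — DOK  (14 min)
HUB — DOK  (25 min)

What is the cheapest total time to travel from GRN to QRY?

Compare a few routes:
GRN–VLY–DOK–LAR–QRY: 10+2+2+18 = 32
GRN–FIR–HUB–QRY: 15+10+8 = 33
Cheapest is GRN–VLY–DOK–LAR–QRY at 32 min.

32 min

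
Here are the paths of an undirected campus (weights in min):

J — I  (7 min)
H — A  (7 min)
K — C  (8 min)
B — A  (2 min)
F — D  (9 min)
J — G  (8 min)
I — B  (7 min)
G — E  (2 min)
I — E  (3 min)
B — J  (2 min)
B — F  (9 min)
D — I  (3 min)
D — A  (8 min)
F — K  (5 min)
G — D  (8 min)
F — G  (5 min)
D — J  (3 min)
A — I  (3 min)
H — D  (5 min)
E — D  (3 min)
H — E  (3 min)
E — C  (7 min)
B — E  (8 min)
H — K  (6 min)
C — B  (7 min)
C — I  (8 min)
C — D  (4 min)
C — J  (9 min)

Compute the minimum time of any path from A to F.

11 min

Compare a few routes:
A–I–E–G–F: 3+3+2+5 = 13
A–I–D–F: 3+3+9 = 15
A–B–F: 2+9 = 11
Cheapest is A–B–F at 11 min.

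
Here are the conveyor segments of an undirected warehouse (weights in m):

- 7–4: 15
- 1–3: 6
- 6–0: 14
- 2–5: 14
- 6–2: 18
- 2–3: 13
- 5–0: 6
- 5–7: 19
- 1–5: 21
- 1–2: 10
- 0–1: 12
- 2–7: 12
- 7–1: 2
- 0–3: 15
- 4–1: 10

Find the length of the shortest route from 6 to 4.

36 m

Compare a few routes:
6 → 0 → 1 → 4: 14+12+10 = 36
6 → 2 → 1 → 4: 18+10+10 = 38
The minimum is 36 m via 6 → 0 → 1 → 4.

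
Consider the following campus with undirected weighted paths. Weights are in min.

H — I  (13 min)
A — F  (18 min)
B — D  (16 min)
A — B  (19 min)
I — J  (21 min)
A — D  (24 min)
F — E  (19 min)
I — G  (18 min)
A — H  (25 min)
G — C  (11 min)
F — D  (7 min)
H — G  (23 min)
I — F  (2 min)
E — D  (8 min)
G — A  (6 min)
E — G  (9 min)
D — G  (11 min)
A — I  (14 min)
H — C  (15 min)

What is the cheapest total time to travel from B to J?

46 min

Settle nodes by increasing distance from B:
B: 0
D: 16  (via B)
A: 19  (via B)
F: 23  (via D)
E: 24  (via D)
G: 25  (via A)
I: 25  (via F)
C: 36  (via G)
H: 38  (via I)
J: 46  (via I)
Shortest route: B → D → F → I → J = 46 min.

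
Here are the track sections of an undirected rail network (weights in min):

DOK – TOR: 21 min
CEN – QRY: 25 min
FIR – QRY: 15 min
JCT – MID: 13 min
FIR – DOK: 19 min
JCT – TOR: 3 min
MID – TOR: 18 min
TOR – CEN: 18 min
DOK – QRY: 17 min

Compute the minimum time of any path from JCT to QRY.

41 min

Running Dijkstra from JCT:
JCT: 0
TOR: 3  (via JCT)
MID: 13  (via JCT)
CEN: 21  (via TOR)
DOK: 24  (via TOR)
QRY: 41  (via DOK)
Shortest route: JCT–TOR–DOK–QRY = 41 min.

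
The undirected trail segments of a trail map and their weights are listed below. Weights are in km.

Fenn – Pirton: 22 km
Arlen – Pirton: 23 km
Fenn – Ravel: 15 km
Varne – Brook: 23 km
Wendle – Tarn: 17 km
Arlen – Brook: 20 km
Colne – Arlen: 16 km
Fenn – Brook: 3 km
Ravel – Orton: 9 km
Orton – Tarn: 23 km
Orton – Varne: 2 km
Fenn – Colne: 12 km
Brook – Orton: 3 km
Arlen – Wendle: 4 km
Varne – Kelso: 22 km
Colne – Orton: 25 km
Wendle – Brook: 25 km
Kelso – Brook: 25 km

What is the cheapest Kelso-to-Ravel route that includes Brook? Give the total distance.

Best Kelso to Brook: Kelso–Brook costing 25
Best Brook to Ravel: Brook–Orton–Ravel costing 12
Total via Brook: 25 + 12 = 37 km.

37 km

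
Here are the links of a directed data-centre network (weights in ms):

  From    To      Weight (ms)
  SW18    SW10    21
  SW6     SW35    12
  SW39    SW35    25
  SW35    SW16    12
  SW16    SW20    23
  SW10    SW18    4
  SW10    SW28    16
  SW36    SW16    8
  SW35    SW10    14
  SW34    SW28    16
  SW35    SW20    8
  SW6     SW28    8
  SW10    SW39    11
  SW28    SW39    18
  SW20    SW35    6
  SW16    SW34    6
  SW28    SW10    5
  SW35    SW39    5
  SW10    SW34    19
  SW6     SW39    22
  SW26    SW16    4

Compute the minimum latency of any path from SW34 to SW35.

57 ms

Enumerating some paths:
SW34 - SW28 - SW39 - SW35: 16+18+25 = 59
SW34 - SW28 - SW10 - SW39 - SW35: 16+5+11+25 = 57
Cheapest is SW34 - SW28 - SW10 - SW39 - SW35 at 57 ms.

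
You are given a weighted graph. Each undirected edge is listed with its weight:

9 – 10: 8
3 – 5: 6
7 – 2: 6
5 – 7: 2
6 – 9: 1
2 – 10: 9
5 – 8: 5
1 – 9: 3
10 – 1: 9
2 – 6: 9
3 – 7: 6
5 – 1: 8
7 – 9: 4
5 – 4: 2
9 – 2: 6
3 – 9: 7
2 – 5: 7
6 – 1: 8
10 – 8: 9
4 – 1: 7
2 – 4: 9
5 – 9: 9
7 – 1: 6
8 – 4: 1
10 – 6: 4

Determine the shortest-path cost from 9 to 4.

8

Shortest distances from 9:
9: 0
6: 1  (via 9)
1: 3  (via 9)
7: 4  (via 9)
10: 5  (via 6)
2: 6  (via 9)
5: 6  (via 7)
3: 7  (via 9)
4: 8  (via 5)
Shortest route: 9–7–5–4 = 8.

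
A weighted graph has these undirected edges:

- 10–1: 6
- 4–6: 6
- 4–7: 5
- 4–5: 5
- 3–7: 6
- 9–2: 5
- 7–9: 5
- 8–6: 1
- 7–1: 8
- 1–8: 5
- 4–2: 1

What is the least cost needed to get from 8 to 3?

18

Compare a few routes:
8 - 6 - 4 - 7 - 3: 1+6+5+6 = 18
8 - 1 - 7 - 3: 5+8+6 = 19
The minimum is 18 via 8 - 6 - 4 - 7 - 3.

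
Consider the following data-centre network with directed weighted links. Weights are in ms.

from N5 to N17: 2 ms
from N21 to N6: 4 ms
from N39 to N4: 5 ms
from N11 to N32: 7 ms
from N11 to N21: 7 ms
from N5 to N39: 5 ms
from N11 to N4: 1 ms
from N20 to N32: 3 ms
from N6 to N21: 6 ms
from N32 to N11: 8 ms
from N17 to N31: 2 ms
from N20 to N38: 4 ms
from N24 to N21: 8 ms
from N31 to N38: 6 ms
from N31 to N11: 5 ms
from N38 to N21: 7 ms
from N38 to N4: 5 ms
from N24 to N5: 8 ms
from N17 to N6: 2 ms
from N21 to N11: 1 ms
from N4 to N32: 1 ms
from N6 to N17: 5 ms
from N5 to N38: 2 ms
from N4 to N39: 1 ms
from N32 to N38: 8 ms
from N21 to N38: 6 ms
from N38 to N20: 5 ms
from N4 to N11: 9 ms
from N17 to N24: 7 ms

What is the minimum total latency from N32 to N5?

Settle nodes by increasing distance from N32:
N32: 0
N11: 8  (via N32)
N38: 8  (via N32)
N4: 9  (via N11)
N39: 10  (via N4)
N20: 13  (via N38)
N21: 15  (via N11)
N6: 19  (via N21)
N17: 24  (via N6)
N31: 26  (via N17)
N24: 31  (via N17)
N5: 39  (via N24)
Shortest route: N32 → N11 → N21 → N6 → N17 → N24 → N5 = 39 ms.

39 ms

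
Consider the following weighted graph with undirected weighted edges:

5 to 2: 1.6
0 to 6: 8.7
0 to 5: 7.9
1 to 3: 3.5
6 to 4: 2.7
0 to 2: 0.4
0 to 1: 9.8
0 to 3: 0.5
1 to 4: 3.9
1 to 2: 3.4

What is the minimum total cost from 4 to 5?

8.9

Running Dijkstra from 4:
4: 0
6: 2.7  (via 4)
1: 3.9  (via 4)
2: 7.3  (via 1)
3: 7.4  (via 1)
0: 7.7  (via 2)
5: 8.9  (via 2)
Shortest route: 4–1–2–5 = 8.9.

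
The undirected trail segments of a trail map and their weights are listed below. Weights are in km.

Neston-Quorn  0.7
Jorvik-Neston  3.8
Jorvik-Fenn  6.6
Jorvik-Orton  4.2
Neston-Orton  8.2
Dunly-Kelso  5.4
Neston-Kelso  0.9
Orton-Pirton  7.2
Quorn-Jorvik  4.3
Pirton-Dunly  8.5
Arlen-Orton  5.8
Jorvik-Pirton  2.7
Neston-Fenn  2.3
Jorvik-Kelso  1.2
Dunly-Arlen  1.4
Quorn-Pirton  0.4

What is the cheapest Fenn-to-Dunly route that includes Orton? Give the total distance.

15.8 km

Shortest Fenn→Orton: Fenn–Neston–Kelso–Jorvik–Orton = 8.6
Shortest Orton→Dunly: Orton–Arlen–Dunly = 7.2
Total via Orton: 8.6 + 7.2 = 15.8 km.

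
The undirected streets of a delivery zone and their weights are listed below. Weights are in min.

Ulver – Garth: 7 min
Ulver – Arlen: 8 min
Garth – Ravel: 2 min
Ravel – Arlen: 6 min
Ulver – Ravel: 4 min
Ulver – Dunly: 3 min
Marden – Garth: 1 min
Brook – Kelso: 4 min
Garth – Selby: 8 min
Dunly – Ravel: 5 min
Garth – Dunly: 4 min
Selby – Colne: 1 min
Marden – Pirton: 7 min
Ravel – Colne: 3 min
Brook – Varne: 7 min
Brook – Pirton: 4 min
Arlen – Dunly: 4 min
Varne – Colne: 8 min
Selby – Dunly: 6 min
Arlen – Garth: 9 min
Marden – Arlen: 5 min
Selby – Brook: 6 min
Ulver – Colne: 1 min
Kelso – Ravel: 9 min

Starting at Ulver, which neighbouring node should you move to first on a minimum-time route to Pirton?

Colne

Compare a few routes:
Ulver–Colne–Selby–Brook–Pirton: 1+1+6+4 = 12
Ulver–Colne–Ravel–Garth–Marden–Pirton: 1+3+2+1+7 = 14
The minimum is 12 min via Ulver–Colne–Selby–Brook–Pirton.
So from Ulver the first move is to Colne.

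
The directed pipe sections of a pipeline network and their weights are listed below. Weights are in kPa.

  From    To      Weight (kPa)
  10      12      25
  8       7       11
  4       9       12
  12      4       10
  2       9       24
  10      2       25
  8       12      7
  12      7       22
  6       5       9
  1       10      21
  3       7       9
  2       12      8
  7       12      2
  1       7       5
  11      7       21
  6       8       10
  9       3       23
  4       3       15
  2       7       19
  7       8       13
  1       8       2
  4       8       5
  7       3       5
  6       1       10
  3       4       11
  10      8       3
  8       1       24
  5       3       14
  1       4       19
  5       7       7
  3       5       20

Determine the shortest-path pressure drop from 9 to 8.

Candidate routes:
9 → 3 → 7 → 8: 23+9+13 = 45
9 → 3 → 7 → 12 → 4 → 8: 23+9+2+10+5 = 49
9 → 3 → 4 → 8: 23+11+5 = 39
9 → 3 → 5 → 7 → 8: 23+20+7+13 = 63
Cheapest is 9 → 3 → 4 → 8 at 39 kPa.

39 kPa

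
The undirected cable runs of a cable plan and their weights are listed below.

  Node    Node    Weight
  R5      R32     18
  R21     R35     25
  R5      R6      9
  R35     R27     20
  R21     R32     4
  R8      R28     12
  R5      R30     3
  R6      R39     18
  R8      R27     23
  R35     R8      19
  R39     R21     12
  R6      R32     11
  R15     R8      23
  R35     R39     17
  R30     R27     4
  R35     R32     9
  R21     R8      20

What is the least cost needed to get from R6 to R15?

Compare a few routes:
R6 - R5 - R30 - R27 - R8 - R15: 9+3+4+23+23 = 62
R6 - R32 - R35 - R8 - R15: 11+9+19+23 = 62
R6 - R32 - R21 - R8 - R15: 11+4+20+23 = 58
The minimum is 58 via R6 - R32 - R21 - R8 - R15.

58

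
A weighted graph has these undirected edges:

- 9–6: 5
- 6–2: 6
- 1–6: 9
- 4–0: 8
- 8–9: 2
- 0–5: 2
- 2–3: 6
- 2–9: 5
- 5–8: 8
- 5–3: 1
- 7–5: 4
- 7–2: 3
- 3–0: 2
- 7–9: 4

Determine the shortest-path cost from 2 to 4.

16

Shortest distances from 2:
2: 0
7: 3  (via 2)
9: 5  (via 2)
3: 6  (via 2)
6: 6  (via 2)
5: 7  (via 7)
8: 7  (via 9)
0: 8  (via 3)
1: 15  (via 6)
4: 16  (via 0)
Shortest route: 2 → 3 → 0 → 4 = 16.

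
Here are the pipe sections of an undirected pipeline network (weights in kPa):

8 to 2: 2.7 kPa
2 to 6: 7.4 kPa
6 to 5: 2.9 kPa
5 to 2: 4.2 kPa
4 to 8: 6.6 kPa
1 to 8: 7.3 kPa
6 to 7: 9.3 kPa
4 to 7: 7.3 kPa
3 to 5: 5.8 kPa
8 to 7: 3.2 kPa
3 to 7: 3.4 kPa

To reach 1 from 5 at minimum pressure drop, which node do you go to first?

Candidate routes:
5–2–8–1: 4.2+2.7+7.3 = 14.2
5–3–7–8–1: 5.8+3.4+3.2+7.3 = 19.7
Cheapest is 5–2–8–1 at 14.2 kPa.
So from 5 the first move is to 2.

2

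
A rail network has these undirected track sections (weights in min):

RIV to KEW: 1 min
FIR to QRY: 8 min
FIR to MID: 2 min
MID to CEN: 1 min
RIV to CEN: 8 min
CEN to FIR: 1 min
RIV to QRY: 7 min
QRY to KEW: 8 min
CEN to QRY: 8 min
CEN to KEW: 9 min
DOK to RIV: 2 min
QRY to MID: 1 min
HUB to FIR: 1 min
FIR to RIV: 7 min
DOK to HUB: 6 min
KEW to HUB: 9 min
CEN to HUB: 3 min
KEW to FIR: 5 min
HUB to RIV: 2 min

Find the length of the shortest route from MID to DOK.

Candidate routes:
MID–CEN–FIR–HUB–DOK: 1+1+1+6 = 9
MID–FIR–HUB–RIV–DOK: 2+1+2+2 = 7
MID–FIR–HUB–DOK: 2+1+6 = 9
MID–CEN–HUB–RIV–DOK: 1+3+2+2 = 8
The minimum is 7 min via MID–FIR–HUB–RIV–DOK.

7 min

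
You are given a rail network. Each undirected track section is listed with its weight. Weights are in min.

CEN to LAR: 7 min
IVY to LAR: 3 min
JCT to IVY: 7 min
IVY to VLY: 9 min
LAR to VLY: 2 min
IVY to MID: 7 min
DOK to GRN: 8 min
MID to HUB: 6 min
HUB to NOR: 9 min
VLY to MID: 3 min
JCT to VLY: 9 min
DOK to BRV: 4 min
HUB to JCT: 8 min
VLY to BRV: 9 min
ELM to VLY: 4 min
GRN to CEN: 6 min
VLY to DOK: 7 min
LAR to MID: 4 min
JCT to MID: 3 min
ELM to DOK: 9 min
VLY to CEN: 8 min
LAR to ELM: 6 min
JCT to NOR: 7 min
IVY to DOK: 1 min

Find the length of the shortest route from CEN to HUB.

17 min

Settle nodes by increasing distance from CEN:
CEN: 0
GRN: 6  (via CEN)
LAR: 7  (via CEN)
VLY: 8  (via CEN)
IVY: 10  (via LAR)
MID: 11  (via LAR)
DOK: 11  (via IVY)
ELM: 12  (via VLY)
JCT: 14  (via MID)
BRV: 15  (via DOK)
HUB: 17  (via MID)
Shortest route: CEN–LAR–MID–HUB = 17 min.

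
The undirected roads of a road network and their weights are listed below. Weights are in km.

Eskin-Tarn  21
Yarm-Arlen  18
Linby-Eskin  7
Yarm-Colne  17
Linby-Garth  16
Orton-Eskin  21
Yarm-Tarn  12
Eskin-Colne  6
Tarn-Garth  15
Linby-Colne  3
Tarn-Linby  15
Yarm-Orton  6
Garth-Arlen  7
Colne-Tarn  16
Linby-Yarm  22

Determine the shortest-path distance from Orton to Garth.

Shortest distances from Orton:
Orton: 0
Yarm: 6  (via Orton)
Tarn: 18  (via Yarm)
Eskin: 21  (via Orton)
Colne: 23  (via Yarm)
Arlen: 24  (via Yarm)
Linby: 26  (via Colne)
Garth: 31  (via Arlen)
Shortest route: Orton–Yarm–Arlen–Garth = 31 km.

31 km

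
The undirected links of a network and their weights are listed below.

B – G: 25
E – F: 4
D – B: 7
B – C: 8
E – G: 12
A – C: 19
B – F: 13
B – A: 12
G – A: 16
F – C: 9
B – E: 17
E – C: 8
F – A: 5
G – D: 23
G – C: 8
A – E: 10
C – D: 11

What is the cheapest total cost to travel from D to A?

19

Candidate routes:
D - B - A: 7+12 = 19
D - B - F - A: 7+13+5 = 25
The minimum is 19 via D - B - A.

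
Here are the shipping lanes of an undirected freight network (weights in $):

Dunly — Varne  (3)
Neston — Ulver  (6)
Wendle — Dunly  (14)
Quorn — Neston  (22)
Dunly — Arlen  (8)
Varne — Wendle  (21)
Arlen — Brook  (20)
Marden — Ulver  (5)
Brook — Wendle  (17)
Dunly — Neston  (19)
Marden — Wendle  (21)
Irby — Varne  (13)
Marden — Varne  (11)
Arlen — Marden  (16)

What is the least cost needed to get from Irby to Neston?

Enumerating some paths:
Irby → Varne → Dunly → Arlen → Marden → Ulver → Neston: 13+3+8+16+5+6 = 51
Irby → Varne → Dunly → Wendle → Marden → Ulver → Neston: 13+3+14+21+5+6 = 62
Irby → Varne → Dunly → Neston: 13+3+19 = 35
Cheapest is Irby → Varne → Dunly → Neston at $35.

$35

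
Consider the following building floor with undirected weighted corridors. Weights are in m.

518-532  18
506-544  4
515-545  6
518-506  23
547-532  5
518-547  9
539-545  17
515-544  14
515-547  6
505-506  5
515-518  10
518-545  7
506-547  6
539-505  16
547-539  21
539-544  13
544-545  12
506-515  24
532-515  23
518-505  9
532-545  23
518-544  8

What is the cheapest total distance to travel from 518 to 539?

21 m

Settle nodes by increasing distance from 518:
518: 0
545: 7  (via 518)
544: 8  (via 518)
547: 9  (via 518)
505: 9  (via 518)
515: 10  (via 518)
506: 12  (via 544)
532: 14  (via 547)
539: 21  (via 544)
Shortest route: 518 → 544 → 539 = 21 m.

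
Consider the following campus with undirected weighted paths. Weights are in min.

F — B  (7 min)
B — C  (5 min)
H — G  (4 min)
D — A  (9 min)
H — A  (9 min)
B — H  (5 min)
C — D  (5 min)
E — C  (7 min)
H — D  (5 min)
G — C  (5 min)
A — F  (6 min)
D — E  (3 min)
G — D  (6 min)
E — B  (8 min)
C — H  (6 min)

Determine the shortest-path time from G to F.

Enumerating some paths:
G - C - B - F: 5+5+7 = 17
G - H - B - F: 4+5+7 = 16
Cheapest is G - H - B - F at 16 min.

16 min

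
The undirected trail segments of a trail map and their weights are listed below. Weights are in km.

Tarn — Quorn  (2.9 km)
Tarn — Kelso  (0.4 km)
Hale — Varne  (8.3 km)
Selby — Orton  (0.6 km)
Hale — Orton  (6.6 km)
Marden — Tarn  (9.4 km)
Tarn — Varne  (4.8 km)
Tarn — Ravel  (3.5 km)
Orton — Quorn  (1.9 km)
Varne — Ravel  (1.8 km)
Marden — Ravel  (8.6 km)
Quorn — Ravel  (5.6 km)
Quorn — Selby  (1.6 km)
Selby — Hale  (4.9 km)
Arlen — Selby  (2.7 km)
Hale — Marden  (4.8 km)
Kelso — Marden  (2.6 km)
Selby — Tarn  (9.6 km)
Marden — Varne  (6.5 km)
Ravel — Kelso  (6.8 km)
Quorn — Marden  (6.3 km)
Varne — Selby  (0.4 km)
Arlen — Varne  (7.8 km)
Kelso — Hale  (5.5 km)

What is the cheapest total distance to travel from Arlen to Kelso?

Compare a few routes:
Arlen–Selby–Varne–Tarn–Kelso: 2.7+0.4+4.8+0.4 = 8.3
Arlen–Selby–Orton–Quorn–Tarn–Kelso: 2.7+0.6+1.9+2.9+0.4 = 8.5
Arlen–Selby–Quorn–Tarn–Kelso: 2.7+1.6+2.9+0.4 = 7.6
The minimum is 7.6 km via Arlen–Selby–Quorn–Tarn–Kelso.

7.6 km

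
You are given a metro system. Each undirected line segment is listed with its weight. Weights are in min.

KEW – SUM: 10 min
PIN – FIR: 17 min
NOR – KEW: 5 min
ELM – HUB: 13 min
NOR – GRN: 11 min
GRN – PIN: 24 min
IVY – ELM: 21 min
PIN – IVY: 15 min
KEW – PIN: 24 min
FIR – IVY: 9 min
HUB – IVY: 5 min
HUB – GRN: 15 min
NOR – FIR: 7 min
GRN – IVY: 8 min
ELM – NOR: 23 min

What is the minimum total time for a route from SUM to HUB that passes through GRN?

Best SUM to GRN: SUM–KEW–NOR–GRN costing 26
Best GRN to HUB: GRN–IVY–HUB costing 13
Total via GRN: 26 + 13 = 39 min.

39 min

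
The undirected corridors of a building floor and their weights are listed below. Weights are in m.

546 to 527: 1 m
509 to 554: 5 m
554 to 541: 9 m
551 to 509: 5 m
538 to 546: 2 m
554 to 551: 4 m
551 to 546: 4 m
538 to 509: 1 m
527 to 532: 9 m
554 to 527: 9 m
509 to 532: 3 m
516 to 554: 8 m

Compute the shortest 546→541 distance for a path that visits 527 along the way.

Shortest 546→527: 546 → 527 = 1
Best 527 to 541: 527 → 554 → 541 costing 18
Total via 527: 1 + 18 = 19 m.

19 m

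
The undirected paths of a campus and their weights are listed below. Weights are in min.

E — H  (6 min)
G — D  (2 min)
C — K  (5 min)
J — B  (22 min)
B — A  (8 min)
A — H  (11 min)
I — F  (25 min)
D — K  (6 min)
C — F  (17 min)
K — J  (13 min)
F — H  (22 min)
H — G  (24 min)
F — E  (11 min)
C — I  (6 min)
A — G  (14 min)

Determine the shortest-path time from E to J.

46 min

Running Dijkstra from E:
E: 0
H: 6  (via E)
F: 11  (via E)
A: 17  (via H)
B: 25  (via A)
C: 28  (via F)
G: 30  (via H)
D: 32  (via G)
K: 33  (via C)
I: 34  (via C)
J: 46  (via K)
Shortest route: E → F → C → K → J = 46 min.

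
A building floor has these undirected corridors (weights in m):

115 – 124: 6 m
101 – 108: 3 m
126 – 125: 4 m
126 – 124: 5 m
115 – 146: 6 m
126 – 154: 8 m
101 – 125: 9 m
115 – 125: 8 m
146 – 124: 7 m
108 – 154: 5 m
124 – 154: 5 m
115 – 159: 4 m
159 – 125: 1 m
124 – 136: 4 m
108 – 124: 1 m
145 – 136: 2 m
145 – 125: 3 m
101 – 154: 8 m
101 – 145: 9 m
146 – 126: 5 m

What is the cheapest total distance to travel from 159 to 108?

11 m

Shortest distances from 159:
159: 0
125: 1  (via 159)
145: 4  (via 125)
115: 4  (via 159)
126: 5  (via 125)
136: 6  (via 145)
146: 10  (via 115)
124: 10  (via 115)
101: 10  (via 125)
108: 11  (via 124)
Shortest route: 159 → 115 → 124 → 108 = 11 m.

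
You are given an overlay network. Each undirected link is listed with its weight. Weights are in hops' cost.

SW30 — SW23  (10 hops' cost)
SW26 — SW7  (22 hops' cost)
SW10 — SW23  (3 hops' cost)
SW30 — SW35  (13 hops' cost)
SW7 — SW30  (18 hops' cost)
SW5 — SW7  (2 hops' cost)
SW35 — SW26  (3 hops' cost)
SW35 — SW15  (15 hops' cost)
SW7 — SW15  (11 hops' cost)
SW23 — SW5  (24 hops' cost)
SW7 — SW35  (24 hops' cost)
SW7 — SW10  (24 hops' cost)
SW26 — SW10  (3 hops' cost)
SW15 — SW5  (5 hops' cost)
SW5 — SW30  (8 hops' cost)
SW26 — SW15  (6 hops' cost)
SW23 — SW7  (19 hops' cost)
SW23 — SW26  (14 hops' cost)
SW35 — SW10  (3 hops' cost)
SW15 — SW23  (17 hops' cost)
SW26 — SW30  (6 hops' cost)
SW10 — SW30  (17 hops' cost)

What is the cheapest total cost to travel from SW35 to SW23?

6 hops' cost

Settle nodes by increasing distance from SW35:
SW35: 0
SW10: 3  (via SW35)
SW26: 3  (via SW35)
SW23: 6  (via SW10)
Shortest route: SW35–SW10–SW23 = 6 hops' cost.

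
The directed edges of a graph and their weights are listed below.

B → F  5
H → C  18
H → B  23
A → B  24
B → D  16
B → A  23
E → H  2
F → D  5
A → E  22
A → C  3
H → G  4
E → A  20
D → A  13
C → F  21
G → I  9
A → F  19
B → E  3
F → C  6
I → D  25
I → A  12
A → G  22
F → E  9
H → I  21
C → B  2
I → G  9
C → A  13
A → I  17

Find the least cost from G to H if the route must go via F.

Shortest G→F: G → I → A → C → B → F = 31
Best F to H: F → E → H costing 11
Total via F: 31 + 11 = 42.

42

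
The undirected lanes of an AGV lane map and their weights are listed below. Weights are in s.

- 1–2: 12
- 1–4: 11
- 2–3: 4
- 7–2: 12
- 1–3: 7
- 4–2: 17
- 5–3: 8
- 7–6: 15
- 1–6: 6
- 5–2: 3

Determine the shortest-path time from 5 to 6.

20 s

Shortest distances from 5:
5: 0
2: 3  (via 5)
3: 7  (via 2)
1: 14  (via 3)
7: 15  (via 2)
4: 20  (via 2)
6: 20  (via 1)
Shortest route: 5–2–3–1–6 = 20 s.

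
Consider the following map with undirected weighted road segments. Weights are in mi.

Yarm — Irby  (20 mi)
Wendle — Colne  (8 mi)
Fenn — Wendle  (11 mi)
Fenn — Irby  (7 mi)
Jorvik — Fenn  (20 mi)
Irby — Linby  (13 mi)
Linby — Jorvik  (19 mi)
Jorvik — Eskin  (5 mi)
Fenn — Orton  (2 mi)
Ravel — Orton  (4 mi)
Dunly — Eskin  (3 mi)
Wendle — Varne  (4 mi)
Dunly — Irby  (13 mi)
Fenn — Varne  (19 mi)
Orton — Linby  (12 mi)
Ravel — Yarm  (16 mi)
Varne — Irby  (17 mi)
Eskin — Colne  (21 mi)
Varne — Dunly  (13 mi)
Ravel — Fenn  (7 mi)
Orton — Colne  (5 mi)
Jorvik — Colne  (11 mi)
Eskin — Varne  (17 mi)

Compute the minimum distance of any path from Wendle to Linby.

25 mi

Settle nodes by increasing distance from Wendle:
Wendle: 0
Varne: 4  (via Wendle)
Colne: 8  (via Wendle)
Fenn: 11  (via Wendle)
Orton: 13  (via Colne)
Dunly: 17  (via Varne)
Ravel: 17  (via Orton)
Irby: 18  (via Fenn)
Jorvik: 19  (via Colne)
Eskin: 20  (via Dunly)
Linby: 25  (via Orton)
Shortest route: Wendle–Colne–Orton–Linby = 25 mi.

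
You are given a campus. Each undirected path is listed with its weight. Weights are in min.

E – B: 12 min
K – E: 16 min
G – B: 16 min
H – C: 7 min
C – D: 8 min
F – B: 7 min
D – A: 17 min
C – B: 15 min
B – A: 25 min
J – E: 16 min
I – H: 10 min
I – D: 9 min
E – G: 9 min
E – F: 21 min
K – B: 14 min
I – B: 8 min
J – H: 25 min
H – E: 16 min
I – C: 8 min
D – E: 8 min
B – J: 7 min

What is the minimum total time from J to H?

25 min

Settle nodes by increasing distance from J:
J: 0
B: 7  (via J)
F: 14  (via B)
I: 15  (via B)
E: 16  (via J)
K: 21  (via B)
C: 22  (via B)
G: 23  (via B)
D: 24  (via I)
H: 25  (via J)
Shortest route: J–H = 25 min.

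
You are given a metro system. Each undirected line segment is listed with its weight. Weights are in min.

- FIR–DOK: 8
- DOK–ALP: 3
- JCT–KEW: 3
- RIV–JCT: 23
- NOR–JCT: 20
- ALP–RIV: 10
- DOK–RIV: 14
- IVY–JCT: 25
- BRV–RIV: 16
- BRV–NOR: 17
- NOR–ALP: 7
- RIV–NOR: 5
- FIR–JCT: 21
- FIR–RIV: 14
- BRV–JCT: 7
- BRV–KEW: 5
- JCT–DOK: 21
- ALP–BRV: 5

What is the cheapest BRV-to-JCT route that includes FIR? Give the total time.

Best BRV to FIR: BRV → ALP → DOK → FIR costing 16
Shortest FIR→JCT: FIR → JCT = 21
Total via FIR: 16 + 21 = 37 min.

37 min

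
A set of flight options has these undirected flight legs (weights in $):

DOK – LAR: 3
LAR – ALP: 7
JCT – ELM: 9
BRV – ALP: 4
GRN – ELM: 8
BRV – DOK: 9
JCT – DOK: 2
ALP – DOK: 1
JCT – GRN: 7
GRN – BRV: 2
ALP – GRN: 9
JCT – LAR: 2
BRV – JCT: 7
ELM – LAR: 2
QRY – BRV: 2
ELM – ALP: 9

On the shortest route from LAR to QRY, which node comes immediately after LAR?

DOK

Compare a few routes:
LAR - JCT - BRV - QRY: 2+7+2 = 11
LAR - DOK - ALP - BRV - QRY: 3+1+4+2 = 10
LAR - JCT - DOK - ALP - BRV - QRY: 2+2+1+4+2 = 11
Cheapest is LAR - DOK - ALP - BRV - QRY at $10.
So from LAR the first move is to DOK.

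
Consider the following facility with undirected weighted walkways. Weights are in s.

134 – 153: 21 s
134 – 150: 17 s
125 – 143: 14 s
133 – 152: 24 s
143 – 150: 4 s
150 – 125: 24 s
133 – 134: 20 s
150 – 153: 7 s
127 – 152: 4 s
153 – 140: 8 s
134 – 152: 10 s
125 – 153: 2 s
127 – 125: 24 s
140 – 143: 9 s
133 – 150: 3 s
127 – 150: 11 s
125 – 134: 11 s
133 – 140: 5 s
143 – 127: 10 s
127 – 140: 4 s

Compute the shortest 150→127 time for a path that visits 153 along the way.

19 s

Shortest 150→153: 150–153 = 7
Shortest 153→127: 153–140–127 = 12
Total via 153: 7 + 12 = 19 s.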